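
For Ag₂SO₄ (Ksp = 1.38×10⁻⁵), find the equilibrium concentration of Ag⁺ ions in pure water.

3.02×10⁻² M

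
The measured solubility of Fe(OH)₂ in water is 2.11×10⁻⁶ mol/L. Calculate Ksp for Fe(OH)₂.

Fe(OH)₂(s) ⇌ Fe²⁺(aq) + 2 OH⁻(aq)
Let s be the molar solubility. Then [Fe²⁺] = s and [OH⁻] = 2s.
Ksp = [Fe²⁺][OH⁻]^2 = s · (2s)^2 = 4s^3
Ksp = 4 × (2.11×10⁻⁶)^3 = 3.76×10⁻¹⁷

Ksp = 3.76×10⁻¹⁷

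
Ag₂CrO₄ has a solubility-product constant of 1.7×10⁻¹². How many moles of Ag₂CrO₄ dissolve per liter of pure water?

7.5×10⁻⁵ M

Ag₂CrO₄(s) ⇌ 2 Ag⁺(aq) + CrO₄²⁻(aq)
For each mole of Ag₂CrO₄ that dissolves per liter, [Ag⁺] = 2s and [CrO₄²⁻] = s; let s denote this solubility.
Ksp = [Ag⁺]^2[CrO₄²⁻] = (2s)^2 · s = 4s^3
4s^3 = 1.7×10⁻¹²  ⇒  s^3 = 4.3×10⁻¹³
s = 7.5×10⁻⁵ M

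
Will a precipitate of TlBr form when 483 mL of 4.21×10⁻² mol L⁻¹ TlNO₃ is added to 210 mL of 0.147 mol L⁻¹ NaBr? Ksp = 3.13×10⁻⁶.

Total volume after mixing = 483 + 210 = 693 mL.
[Tl⁺] = (4.21×10⁻²)(483)/693 = 2.93×10⁻² mol L⁻¹
[Br⁻] = (0.147)(210)/693 = 4.45×10⁻² mol L⁻¹
Q = [Tl⁺][Br⁻] = 1.31×10⁻³
Because Q > Ksp (1.31×10⁻³ vs 3.13×10⁻⁶), a precipitate of TlBr forms.

Yes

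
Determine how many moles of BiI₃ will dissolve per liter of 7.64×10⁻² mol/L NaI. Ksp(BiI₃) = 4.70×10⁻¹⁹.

1.05×10⁻¹⁵ M

BiI₃(s) ⇌ Bi³⁺(aq) + 3 I⁻(aq)
The solution already contains I⁻ at 7.64×10⁻² mol/L. Let s be the molar solubility of BiI₃.
[I⁻] ≈ 7.64×10⁻² mol/L (common ion dominates); [Bi³⁺] = s.
Ksp = [Bi³⁺][I⁻]^3 = s(7.64×10⁻²)^3
s = 4.70×10⁻¹⁹ / (7.64×10⁻²)^3 = 1.05×10⁻¹⁵
s = 1.05×10⁻¹⁵ mol/L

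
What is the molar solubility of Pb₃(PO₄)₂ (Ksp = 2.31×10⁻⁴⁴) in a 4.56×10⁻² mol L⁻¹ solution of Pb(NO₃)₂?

7.80×10⁻²¹ M

Pb₃(PO₄)₂(s) ⇌ 3 Pb²⁺(aq) + 2 PO₄³⁻(aq)
Pb²⁺ is already present at 4.56×10⁻² mol L⁻¹. If s mol/L of Pb₃(PO₄)₂ dissolves, [PO₄³⁻] = 2s while [Pb²⁺] ≈ 4.56×10⁻² mol L⁻¹.
Ksp = [Pb²⁺]^3[PO₄³⁻]^2 = (4.56×10⁻²)^3(2s)^2
(2s)^2 = 2.31×10⁻⁴⁴ / (4.56×10⁻²)^3 = 2.44×10⁻⁴⁰
s = 7.80×10⁻²¹ mol L⁻¹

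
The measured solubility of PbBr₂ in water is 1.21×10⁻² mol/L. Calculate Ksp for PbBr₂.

PbBr₂(s) ⇌ Pb²⁺(aq) + 2 Br⁻(aq)
Call the molar solubility s, so that [Pb²⁺] = s and [Br⁻] = 2s.
Ksp = [Pb²⁺][Br⁻]^2 = s · (2s)^2 = 4s^3
Ksp = 4 × (1.21×10⁻²)^3 = 7.09×10⁻⁶

Ksp = 7.09×10⁻⁶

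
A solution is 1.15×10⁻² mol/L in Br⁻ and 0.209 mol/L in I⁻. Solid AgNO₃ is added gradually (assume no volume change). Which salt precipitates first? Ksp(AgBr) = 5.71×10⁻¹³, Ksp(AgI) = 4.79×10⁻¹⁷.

Each salt precipitates once Q = Ksp for that salt.
For AgBr: [Ag⁺] = (Ksp/[Br⁻]) = 4.97×10⁻¹¹ mol/L
For AgI: [Ag⁺] = (Ksp/[I⁻]) = 2.29×10⁻¹⁶ mol/L
AgI requires the lower [Ag⁺], so it precipitates first.

AgI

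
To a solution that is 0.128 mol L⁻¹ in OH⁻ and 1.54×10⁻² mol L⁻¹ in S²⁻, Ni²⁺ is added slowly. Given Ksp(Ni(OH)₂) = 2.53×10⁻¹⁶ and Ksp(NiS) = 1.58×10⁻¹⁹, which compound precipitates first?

Each salt precipitates once Q = Ksp for that salt.
For Ni(OH)₂: [Ni²⁺] = (Ksp/[OH⁻]^2) = 1.54×10⁻¹⁴ mol L⁻¹
For NiS: [Ni²⁺] = (Ksp/[S²⁻]) = 1.03×10⁻¹⁷ mol L⁻¹
The smaller threshold [Ni²⁺] is reached first, so NiS precipitates first.

NiS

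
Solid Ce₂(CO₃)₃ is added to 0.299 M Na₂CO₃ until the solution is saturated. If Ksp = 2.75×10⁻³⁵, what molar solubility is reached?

1.60×10⁻¹⁷ M

Ce₂(CO₃)₃(s) ⇌ 2 Ce³⁺(aq) + 3 CO₃²⁻(aq)
Let s be the solubility of Ce₂(CO₃)₃ here. The common ion gives [CO₃²⁻] ≈ 0.299 M, and [Ce³⁺] = 2s.
Ksp = [Ce³⁺]^2[CO₃²⁻]^3 = (2s)^2(0.299)^3
(2s)^2 = 2.75×10⁻³⁵ / (0.299)^3 = 1.03×10⁻³³
s = 1.60×10⁻¹⁷ M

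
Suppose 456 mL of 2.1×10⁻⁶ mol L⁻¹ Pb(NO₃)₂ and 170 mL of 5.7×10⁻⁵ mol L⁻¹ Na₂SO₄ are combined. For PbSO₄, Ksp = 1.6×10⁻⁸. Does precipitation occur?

Total volume after mixing = 456 + 170 = 626 mL.
[Pb²⁺] = (2.1×10⁻⁶)(456)/626 = 1.5×10⁻⁶ mol L⁻¹
[SO₄²⁻] = (5.7×10⁻⁵)(170)/626 = 1.5×10⁻⁵ mol L⁻¹
Q = [Pb²⁺][SO₄²⁻] = 2.4×10⁻¹¹
Q = 2.4×10⁻¹¹ < Ksp = 1.6×10⁻⁸, so the solution is unsaturated and no precipitate forms.

No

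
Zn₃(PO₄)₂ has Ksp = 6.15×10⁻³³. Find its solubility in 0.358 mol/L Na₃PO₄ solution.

Zn₃(PO₄)₂(s) ⇌ 3 Zn²⁺(aq) + 2 PO₄³⁻(aq)
The solution already contains PO₄³⁻ at 0.358 mol/L. Let s be the molar solubility of Zn₃(PO₄)₂.
[PO₄³⁻] ≈ 0.358 mol/L (common ion dominates); [Zn²⁺] = 3s.
Ksp = [Zn²⁺]^3[PO₄³⁻]^2 = (3s)^3(0.358)^2
(3s)^3 = 6.15×10⁻³³ / (0.358)^2 = 4.80×10⁻³²
s = 1.21×10⁻¹¹ mol/L

1.21×10⁻¹¹ M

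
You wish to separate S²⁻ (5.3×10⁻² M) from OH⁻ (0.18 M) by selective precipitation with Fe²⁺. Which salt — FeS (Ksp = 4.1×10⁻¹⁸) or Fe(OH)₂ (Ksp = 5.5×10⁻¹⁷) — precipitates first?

FeS

Precipitation begins when Q = Ksp.
For FeS: [Fe²⁺] = (Ksp/[S²⁻]) = 7.7×10⁻¹⁷ M
For Fe(OH)₂: [Fe²⁺] = (Ksp/[OH⁻]^2) = 1.7×10⁻¹⁵ M
FeS requires the lower [Fe²⁺], so it precipitates first.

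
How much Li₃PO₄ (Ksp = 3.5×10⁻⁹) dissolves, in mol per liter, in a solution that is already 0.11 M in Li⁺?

2.6×10⁻⁶ M

Li₃PO₄(s) ⇌ 3 Li⁺(aq) + PO₄³⁻(aq)
Li⁺ is already present at 0.11 M. If s mol/L of Li₃PO₄ dissolves, [PO₄³⁻] = s while [Li⁺] ≈ 0.11 M.
Ksp = [Li⁺]^3[PO₄³⁻] = (0.11)^3s
s = 3.5×10⁻⁹ / (0.11)^3 = 2.6×10⁻⁶
s = 2.6×10⁻⁶ M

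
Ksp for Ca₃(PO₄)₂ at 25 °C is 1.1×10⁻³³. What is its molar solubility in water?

1.0×10⁻⁷ M

Ca₃(PO₄)₂(s) ⇌ 3 Ca²⁺(aq) + 2 PO₄³⁻(aq)
With molar solubility s: [Ca²⁺] = 3s, [PO₄³⁻] = 2s.
Ksp = [Ca²⁺]^3[PO₄³⁻]^2 = (3s)^3 · (2s)^2 = 108s^5
108s^5 = 1.1×10⁻³³  ⇒  s^5 = 1.0×10⁻³⁵
Taking the 5th root, s = 1.0×10⁻⁷ mol L⁻¹.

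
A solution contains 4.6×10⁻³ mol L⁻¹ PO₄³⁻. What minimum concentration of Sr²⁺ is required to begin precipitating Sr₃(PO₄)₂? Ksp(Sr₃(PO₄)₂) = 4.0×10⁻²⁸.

2.7×10⁻⁸ M

The threshold for precipitation is Q = Ksp.
Sr₃(PO₄)₂(s) ⇌ 3 Sr²⁺(aq) + 2 PO₄³⁻(aq)
Ksp = [Sr²⁺]^3[PO₄³⁻]^2 = [Sr²⁺]^3(4.6×10⁻³)^2
[Sr²⁺]^3 = 4.0×10⁻²⁸ / (4.6×10⁻³)^2 = 1.9×10⁻²³
[Sr²⁺] = 2.7×10⁻⁸ mol L⁻¹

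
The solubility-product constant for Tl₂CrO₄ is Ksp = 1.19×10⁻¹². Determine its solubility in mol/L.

Tl₂CrO₄(s) ⇌ 2 Tl⁺(aq) + CrO₄²⁻(aq)
For each mole of Tl₂CrO₄ that dissolves per liter, [Tl⁺] = 2s and [CrO₄²⁻] = s; let s denote this solubility.
Ksp = [Tl⁺]^2[CrO₄²⁻] = (2s)^2 · s = 4s^3
4s^3 = 1.19×10⁻¹²  ⇒  s^3 = 2.98×10⁻¹³
s = 6.68×10⁻⁵ mol L⁻¹

6.68×10⁻⁵ M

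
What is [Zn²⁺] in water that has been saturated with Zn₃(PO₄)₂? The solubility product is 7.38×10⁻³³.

Zn₃(PO₄)₂(s) ⇌ 3 Zn²⁺(aq) + 2 PO₄³⁻(aq)
For each mole of Zn₃(PO₄)₂ that dissolves per liter, [Zn²⁺] = 3s and [PO₄³⁻] = 2s; let s denote this solubility.
Ksp = [Zn²⁺]^3[PO₄³⁻]^2 = (3s)^3 · (2s)^2 = 108s^5 = 7.38×10⁻³³
s = 1.47×10⁻⁷ mol L⁻¹
[Zn²⁺] = 3s = 4.41×10⁻⁷ mol L⁻¹

4.41×10⁻⁷ M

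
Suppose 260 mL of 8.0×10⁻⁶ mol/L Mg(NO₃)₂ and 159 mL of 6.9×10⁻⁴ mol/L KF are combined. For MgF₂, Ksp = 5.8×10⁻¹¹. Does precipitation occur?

No

After mixing, V = 260 mL + 159 mL = 419 mL.
[Mg²⁺] = (8.0×10⁻⁶)(260)/419 = 5.0×10⁻⁶ mol/L
[F⁻] = (6.9×10⁻⁴)(159)/419 = 2.6×10⁻⁴ mol/L
Q = [Mg²⁺][F⁻]^2 = 3.4×10⁻¹³
Q = 3.4×10⁻¹³ < Ksp = 5.8×10⁻¹¹, so the solution is unsaturated and no precipitate forms.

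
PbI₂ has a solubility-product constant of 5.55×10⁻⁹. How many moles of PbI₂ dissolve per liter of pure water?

1.12×10⁻³ M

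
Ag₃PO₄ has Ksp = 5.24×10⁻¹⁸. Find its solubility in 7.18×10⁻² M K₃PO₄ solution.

1.39×10⁻⁶ M

Ag₃PO₄(s) ⇌ 3 Ag⁺(aq) + PO₄³⁻(aq)
The solution already contains PO₄³⁻ at 7.18×10⁻² M. Let s be the molar solubility of Ag₃PO₄.
[PO₄³⁻] ≈ 7.18×10⁻² M (common ion dominates); [Ag⁺] = 3s.
Ksp = [Ag⁺]^3[PO₄³⁻] = (3s)^3(7.18×10⁻²)
(3s)^3 = 5.24×10⁻¹⁸ / (7.18×10⁻²) = 7.30×10⁻¹⁷
s = 1.39×10⁻⁶ M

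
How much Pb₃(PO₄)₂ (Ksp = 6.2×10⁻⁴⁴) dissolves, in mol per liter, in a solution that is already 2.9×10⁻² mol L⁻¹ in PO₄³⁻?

1.4×10⁻¹⁴ M

Pb₃(PO₄)₂(s) ⇌ 3 Pb²⁺(aq) + 2 PO₄³⁻(aq)
With PO₄³⁻ already at 2.9×10⁻² mol L⁻¹ and s small, take [PO₄³⁻] ≈ 2.9×10⁻² mol L⁻¹ and [Pb²⁺] = 3s.
Ksp = [Pb²⁺]^3[PO₄³⁻]^2 = (3s)^3(2.9×10⁻²)^2
(3s)^3 = 6.2×10⁻⁴⁴ / (2.9×10⁻²)^2 = 7.4×10⁻⁴¹
s = 1.4×10⁻¹⁴ mol L⁻¹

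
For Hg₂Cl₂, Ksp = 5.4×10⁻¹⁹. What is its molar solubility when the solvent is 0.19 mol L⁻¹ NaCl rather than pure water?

1.5×10⁻¹⁷ M

Hg₂Cl₂(s) ⇌ Hg₂²⁺(aq) + 2 Cl⁻(aq)
Cl⁻ is already present at 0.19 mol L⁻¹. If s mol/L of Hg₂Cl₂ dissolves, [Hg₂²⁺] = s while [Cl⁻] ≈ 0.19 mol L⁻¹.
Ksp = [Hg₂²⁺][Cl⁻]^2 = s(0.19)^2
s = 5.4×10⁻¹⁹ / (0.19)^2 = 1.5×10⁻¹⁷
s = 1.5×10⁻¹⁷ mol L⁻¹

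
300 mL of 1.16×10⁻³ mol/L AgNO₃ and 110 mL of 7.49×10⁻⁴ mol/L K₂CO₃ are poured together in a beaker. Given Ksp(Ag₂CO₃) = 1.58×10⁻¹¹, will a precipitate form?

Yes

Total volume after mixing = 300 + 110 = 410 mL.
[Ag⁺] = (1.16×10⁻³)(300)/410 = 8.49×10⁻⁴ mol/L
[CO₃²⁻] = (7.49×10⁻⁴)(110)/410 = 2.01×10⁻⁴ mol/L
Q = [Ag⁺]^2[CO₃²⁻] = 1.45×10⁻¹⁰
Q = 1.45×10⁻¹⁰ > Ksp = 1.58×10⁻¹¹, so the solution is supersaturated and Ag₂CO₃ precipitates.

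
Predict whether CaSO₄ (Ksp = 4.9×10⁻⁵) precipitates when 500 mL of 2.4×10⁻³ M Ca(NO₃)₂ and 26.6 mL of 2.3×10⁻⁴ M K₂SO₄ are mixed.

No

The combined volume is 526.6 mL.
[Ca²⁺] = (2.4×10⁻³)(500)/526.6 = 2.3×10⁻³ M
[SO₄²⁻] = (2.3×10⁻⁴)(26.6)/526.6 = 1.2×10⁻⁵ M
Q = [Ca²⁺][SO₄²⁻] = 2.6×10⁻⁸
Q = 2.6×10⁻⁸ < Ksp = 4.9×10⁻⁵, so the solution is unsaturated and no precipitate forms.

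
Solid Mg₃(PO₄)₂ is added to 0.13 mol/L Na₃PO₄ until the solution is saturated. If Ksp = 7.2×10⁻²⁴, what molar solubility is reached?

2.5×10⁻⁸ M

Mg₃(PO₄)₂(s) ⇌ 3 Mg²⁺(aq) + 2 PO₄³⁻(aq)
Let s be the solubility of Mg₃(PO₄)₂ here. The common ion gives [PO₄³⁻] ≈ 0.13 mol/L, and [Mg²⁺] = 3s.
Ksp = [Mg²⁺]^3[PO₄³⁻]^2 = (3s)^3(0.13)^2
(3s)^3 = 7.2×10⁻²⁴ / (0.13)^2 = 4.3×10⁻²²
s = 2.5×10⁻⁸ mol/L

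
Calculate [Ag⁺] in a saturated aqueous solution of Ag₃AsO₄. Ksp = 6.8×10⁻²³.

3.8×10⁻⁶ M

Ag₃AsO₄(s) ⇌ 3 Ag⁺(aq) + AsO₄³⁻(aq)
Let s be the molar solubility. Then [Ag⁺] = 3s and [AsO₄³⁻] = s.
Ksp = [Ag⁺]^3[AsO₄³⁻] = (3s)^3 · s = 27s^4 = 6.8×10⁻²³
s = 1.3×10⁻⁶ mol/L
[Ag⁺] = 3s = 3.8×10⁻⁶ mol/L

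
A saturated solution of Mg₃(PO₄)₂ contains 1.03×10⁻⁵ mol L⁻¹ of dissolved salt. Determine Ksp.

Mg₃(PO₄)₂(s) ⇌ 3 Mg²⁺(aq) + 2 PO₄³⁻(aq)
Call the molar solubility s, so that [Mg²⁺] = 3s and [PO₄³⁻] = 2s.
Ksp = [Mg²⁺]^3[PO₄³⁻]^2 = (3s)^3 · (2s)^2 = 108s^5
Ksp = 108 × (1.03×10⁻⁵)^5 = 1.25×10⁻²³

Ksp = 1.25×10⁻²³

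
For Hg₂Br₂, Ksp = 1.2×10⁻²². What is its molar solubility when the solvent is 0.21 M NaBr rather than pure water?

Hg₂Br₂(s) ⇌ Hg₂²⁺(aq) + 2 Br⁻(aq)
The solution already contains Br⁻ at 0.21 M. Let s be the molar solubility of Hg₂Br₂.
[Br⁻] ≈ 0.21 M (common ion dominates); [Hg₂²⁺] = s.
Ksp = [Hg₂²⁺][Br⁻]^2 = s(0.21)^2
s = 1.2×10⁻²² / (0.21)^2 = 2.7×10⁻²¹
s = 2.7×10⁻²¹ M

2.7×10⁻²¹ M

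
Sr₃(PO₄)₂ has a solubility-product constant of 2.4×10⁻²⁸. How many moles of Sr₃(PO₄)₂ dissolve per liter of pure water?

1.2×10⁻⁶ M

Sr₃(PO₄)₂(s) ⇌ 3 Sr²⁺(aq) + 2 PO₄³⁻(aq)
With molar solubility s: [Sr²⁺] = 3s, [PO₄³⁻] = 2s.
Ksp = [Sr²⁺]^3[PO₄³⁻]^2 = (3s)^3 · (2s)^2 = 108s^5
108s^5 = 2.4×10⁻²⁸  ⇒  s^5 = 2.2×10⁻³⁰
s = (2.2×10⁻³⁰)^(1/5) = 1.2×10⁻⁶ mol L⁻¹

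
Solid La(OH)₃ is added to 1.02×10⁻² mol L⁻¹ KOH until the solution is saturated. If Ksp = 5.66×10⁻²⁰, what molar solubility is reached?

La(OH)₃(s) ⇌ La³⁺(aq) + 3 OH⁻(aq)
Let s be the solubility of La(OH)₃ here. The common ion gives [OH⁻] ≈ 1.02×10⁻² mol L⁻¹, and [La³⁺] = s.
Ksp = [La³⁺][OH⁻]^3 = s(1.02×10⁻²)^3
s = 5.66×10⁻²⁰ / (1.02×10⁻²)^3 = 5.33×10⁻¹⁴
s = 5.33×10⁻¹⁴ mol L⁻¹

5.33×10⁻¹⁴ M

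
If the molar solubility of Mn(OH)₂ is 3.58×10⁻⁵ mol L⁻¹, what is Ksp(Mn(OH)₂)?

Mn(OH)₂(s) ⇌ Mn²⁺(aq) + 2 OH⁻(aq)
For each mole of Mn(OH)₂ that dissolves per liter, [Mn²⁺] = s and [OH⁻] = 2s; let s denote this solubility.
Ksp = [Mn²⁺][OH⁻]^2 = s · (2s)^2 = 4s^3
Ksp = 4 × (3.58×10⁻⁵)^3 = 1.84×10⁻¹³

Ksp = 1.84×10⁻¹³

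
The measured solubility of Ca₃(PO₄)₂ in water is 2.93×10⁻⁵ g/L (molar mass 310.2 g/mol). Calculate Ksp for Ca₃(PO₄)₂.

Ksp = 8.12×10⁻³⁴

Convert to molarity: s = 2.93×10⁻⁵ / 310.2 = 9.4455×10⁻⁸ mol/L
Ca₃(PO₄)₂(s) ⇌ 3 Ca²⁺(aq) + 2 PO₄³⁻(aq)
With molar solubility s: [Ca²⁺] = 3s, [PO₄³⁻] = 2s.
Ksp = [Ca²⁺]^3[PO₄³⁻]^2 = (3s)^3 · (2s)^2 = 108s^5
Ksp = 108 × (9.4455×10⁻⁸)^5 = 8.12×10⁻³⁴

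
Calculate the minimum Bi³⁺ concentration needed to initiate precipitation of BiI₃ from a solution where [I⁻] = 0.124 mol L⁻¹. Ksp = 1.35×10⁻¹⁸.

Precipitation of each salt begins when its ion product equals Ksp.
BiI₃(s) ⇌ Bi³⁺(aq) + 3 I⁻(aq)
Ksp = [Bi³⁺][I⁻]^3 = [Bi³⁺](0.124)^3
[Bi³⁺] = 1.35×10⁻¹⁸ / (0.124)^3 = 7.08×10⁻¹⁶
[Bi³⁺] = 7.08×10⁻¹⁶ mol L⁻¹

7.08×10⁻¹⁶ M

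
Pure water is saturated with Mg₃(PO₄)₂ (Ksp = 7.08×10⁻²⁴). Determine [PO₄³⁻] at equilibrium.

1.84×10⁻⁵ M

Mg₃(PO₄)₂(s) ⇌ 3 Mg²⁺(aq) + 2 PO₄³⁻(aq)
Let s be the molar solubility. Then [Mg²⁺] = 3s and [PO₄³⁻] = 2s.
Ksp = [Mg²⁺]^3[PO₄³⁻]^2 = (3s)^3 · (2s)^2 = 108s^5 = 7.08×10⁻²⁴
s = 9.19×10⁻⁶ mol/L
[PO₄³⁻] = 2s = 1.84×10⁻⁵ mol/L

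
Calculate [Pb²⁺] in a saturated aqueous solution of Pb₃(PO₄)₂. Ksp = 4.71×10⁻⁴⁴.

2.54×10⁻⁹ M

Pb₃(PO₄)₂(s) ⇌ 3 Pb²⁺(aq) + 2 PO₄³⁻(aq)
For each mole of Pb₃(PO₄)₂ that dissolves per liter, [Pb²⁺] = 3s and [PO₄³⁻] = 2s; let s denote this solubility.
Ksp = [Pb²⁺]^3[PO₄³⁻]^2 = (3s)^3 · (2s)^2 = 108s^5 = 4.71×10⁻⁴⁴
s = 8.47×10⁻¹⁰ M
[Pb²⁺] = 3s = 2.54×10⁻⁹ M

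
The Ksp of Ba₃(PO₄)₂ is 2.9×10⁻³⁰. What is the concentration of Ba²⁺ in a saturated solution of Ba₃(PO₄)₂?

1.5×10⁻⁶ M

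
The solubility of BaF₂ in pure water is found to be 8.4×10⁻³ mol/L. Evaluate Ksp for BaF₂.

BaF₂(s) ⇌ Ba²⁺(aq) + 2 F⁻(aq)
Let s be the molar solubility. Then [Ba²⁺] = s and [F⁻] = 2s.
Ksp = [Ba²⁺][F⁻]^2 = s · (2s)^2 = 4s^3
Ksp = 4 × (8.4×10⁻³)^3 = 2.4×10⁻⁶

Ksp = 2.4×10⁻⁶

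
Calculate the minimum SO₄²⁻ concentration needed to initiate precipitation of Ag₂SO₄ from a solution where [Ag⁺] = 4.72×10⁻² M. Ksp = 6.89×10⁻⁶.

3.09×10⁻³ M

Precipitation of each salt begins when its ion product equals Ksp.
Ag₂SO₄(s) ⇌ 2 Ag⁺(aq) + SO₄²⁻(aq)
Ksp = [Ag⁺]^2[SO₄²⁻] = [SO₄²⁻](4.72×10⁻²)^2
[SO₄²⁻] = 6.89×10⁻⁶ / (4.72×10⁻²)^2 = 3.09×10⁻³
[SO₄²⁻] = 3.09×10⁻³ M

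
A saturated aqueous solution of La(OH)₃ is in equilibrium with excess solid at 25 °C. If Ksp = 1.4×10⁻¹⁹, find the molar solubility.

8.5×10⁻⁶ M

La(OH)₃(s) ⇌ La³⁺(aq) + 3 OH⁻(aq)
For each mole of La(OH)₃ that dissolves per liter, [La³⁺] = s and [OH⁻] = 3s; let s denote this solubility.
Ksp = [La³⁺][OH⁻]^3 = s · (3s)^3 = 27s^4
27s^4 = 1.4×10⁻¹⁹  ⇒  s^4 = 5.2×10⁻²¹
s = (5.2×10⁻²¹)^(1/4) = 8.5×10⁻⁶ M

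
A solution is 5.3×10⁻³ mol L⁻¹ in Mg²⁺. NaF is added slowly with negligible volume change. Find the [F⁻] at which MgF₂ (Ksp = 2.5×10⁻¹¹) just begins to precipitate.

The threshold for precipitation is Q = Ksp.
MgF₂(s) ⇌ Mg²⁺(aq) + 2 F⁻(aq)
Ksp = [Mg²⁺][F⁻]^2 = [F⁻]^2(5.3×10⁻³)
[F⁻]^2 = 2.5×10⁻¹¹ / (5.3×10⁻³) = 4.7×10⁻⁹
[F⁻] = 6.9×10⁻⁵ mol L⁻¹

6.9×10⁻⁵ M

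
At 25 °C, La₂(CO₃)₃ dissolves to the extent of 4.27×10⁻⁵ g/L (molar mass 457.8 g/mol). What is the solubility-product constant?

Ksp = 7.62×10⁻³⁴

s = (4.27×10⁻⁵ g L⁻¹)/(457.8 g mol⁻¹) = 9.3272×10⁻⁸ M
La₂(CO₃)₃(s) ⇌ 2 La³⁺(aq) + 3 CO₃²⁻(aq)
With molar solubility s: [La³⁺] = 2s, [CO₃²⁻] = 3s.
Ksp = [La³⁺]^2[CO₃²⁻]^3 = (2s)^2 · (3s)^3 = 108s^5
Ksp = 108 × (9.3272×10⁻⁸)^5 = 7.62×10⁻³⁴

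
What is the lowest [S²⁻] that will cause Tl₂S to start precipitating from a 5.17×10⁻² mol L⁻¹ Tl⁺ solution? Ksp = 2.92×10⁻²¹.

1.09×10⁻¹⁸ M

The threshold for precipitation is Q = Ksp.
Tl₂S(s) ⇌ 2 Tl⁺(aq) + S²⁻(aq)
Ksp = [Tl⁺]^2[S²⁻] = [S²⁻](5.17×10⁻²)^2
[S²⁻] = 2.92×10⁻²¹ / (5.17×10⁻²)^2 = 1.09×10⁻¹⁸
[S²⁻] = 1.09×10⁻¹⁸ mol L⁻¹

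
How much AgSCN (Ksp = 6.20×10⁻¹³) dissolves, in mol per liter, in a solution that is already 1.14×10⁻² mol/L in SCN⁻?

5.44×10⁻¹¹ M

AgSCN(s) ⇌ Ag⁺(aq) + SCN⁻(aq)
SCN⁻ is already present at 1.14×10⁻² mol/L. If s mol/L of AgSCN dissolves, [Ag⁺] = s while [SCN⁻] ≈ 1.14×10⁻² mol/L.
Ksp = [Ag⁺][SCN⁻] = s(1.14×10⁻²)
s = 6.20×10⁻¹³ / (1.14×10⁻²) = 5.44×10⁻¹¹
s = 5.44×10⁻¹¹ mol/L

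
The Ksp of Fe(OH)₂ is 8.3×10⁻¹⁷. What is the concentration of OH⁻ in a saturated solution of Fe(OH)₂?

5.5×10⁻⁶ M

Fe(OH)₂(s) ⇌ Fe²⁺(aq) + 2 OH⁻(aq)
Let s be the molar solubility. Then [Fe²⁺] = s and [OH⁻] = 2s.
Ksp = [Fe²⁺][OH⁻]^2 = s · (2s)^2 = 4s^3 = 8.3×10⁻¹⁷
s = 2.7×10⁻⁶ M
[OH⁻] = 2s = 5.5×10⁻⁶ M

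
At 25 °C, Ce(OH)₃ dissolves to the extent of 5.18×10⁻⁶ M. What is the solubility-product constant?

Ce(OH)₃(s) ⇌ Ce³⁺(aq) + 3 OH⁻(aq)
Call the molar solubility s, so that [Ce³⁺] = s and [OH⁻] = 3s.
Ksp = [Ce³⁺][OH⁻]^3 = s · (3s)^3 = 27s^4
Ksp = 27 × (5.18×10⁻⁶)^4 = 1.94×10⁻²⁰

Ksp = 1.94×10⁻²⁰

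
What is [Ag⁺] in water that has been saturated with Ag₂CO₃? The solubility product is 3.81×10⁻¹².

1.97×10⁻⁴ M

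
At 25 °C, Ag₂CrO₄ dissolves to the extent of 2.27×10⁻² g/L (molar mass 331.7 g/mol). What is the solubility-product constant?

Ksp = 1.28×10⁻¹²

s = (2.27×10⁻² g L⁻¹)/(331.7 g mol⁻¹) = 6.8435×10⁻⁵ M
Ag₂CrO₄(s) ⇌ 2 Ag⁺(aq) + CrO₄²⁻(aq)
Call the molar solubility s, so that [Ag⁺] = 2s and [CrO₄²⁻] = s.
Ksp = [Ag⁺]^2[CrO₄²⁻] = (2s)^2 · s = 4s^3
Ksp = 4 × (6.8435×10⁻⁵)^3 = 1.28×10⁻¹²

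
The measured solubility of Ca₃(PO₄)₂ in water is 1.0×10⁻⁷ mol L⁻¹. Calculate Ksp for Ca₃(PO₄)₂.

Ksp = 1.1×10⁻³³

Ca₃(PO₄)₂(s) ⇌ 3 Ca²⁺(aq) + 2 PO₄³⁻(aq)
Let s be the molar solubility. Then [Ca²⁺] = 3s and [PO₄³⁻] = 2s.
Ksp = [Ca²⁺]^3[PO₄³⁻]^2 = (3s)^3 · (2s)^2 = 108s^5
Ksp = 108 × (1.0×10⁻⁷)^5 = 1.1×10⁻³³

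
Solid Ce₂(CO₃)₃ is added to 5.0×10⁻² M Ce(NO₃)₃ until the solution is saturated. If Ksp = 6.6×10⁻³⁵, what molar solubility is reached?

9.9×10⁻¹² M

Ce₂(CO₃)₃(s) ⇌ 2 Ce³⁺(aq) + 3 CO₃²⁻(aq)
Let s be the solubility of Ce₂(CO₃)₃ here. The common ion gives [Ce³⁺] ≈ 5.0×10⁻² M, and [CO₃²⁻] = 3s.
Ksp = [Ce³⁺]^2[CO₃²⁻]^3 = (5.0×10⁻²)^2(3s)^3
(3s)^3 = 6.6×10⁻³⁵ / (5.0×10⁻²)^2 = 2.6×10⁻³²
s = 9.9×10⁻¹² M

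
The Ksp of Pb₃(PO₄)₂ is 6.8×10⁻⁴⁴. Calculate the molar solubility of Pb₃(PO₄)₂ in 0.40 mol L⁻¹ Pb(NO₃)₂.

Pb₃(PO₄)₂(s) ⇌ 3 Pb²⁺(aq) + 2 PO₄³⁻(aq)
With Pb²⁺ already at 0.40 mol L⁻¹ and s small, take [Pb²⁺] ≈ 0.40 mol L⁻¹ and [PO₄³⁻] = 2s.
Ksp = [Pb²⁺]^3[PO₄³⁻]^2 = (0.40)^3(2s)^2
(2s)^2 = 6.8×10⁻⁴⁴ / (0.40)^3 = 1.1×10⁻⁴²
s = 5.2×10⁻²² mol L⁻¹

5.2×10⁻²² M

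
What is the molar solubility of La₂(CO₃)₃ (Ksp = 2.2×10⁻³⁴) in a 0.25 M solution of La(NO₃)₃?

La₂(CO₃)₃(s) ⇌ 2 La³⁺(aq) + 3 CO₃²⁻(aq)
The solution already contains La³⁺ at 0.25 M. Let s be the molar solubility of La₂(CO₃)₃.
[La³⁺] ≈ 0.25 M (common ion dominates); [CO₃²⁻] = 3s.
Ksp = [La³⁺]^2[CO₃²⁻]^3 = (0.25)^2(3s)^3
(3s)^3 = 2.2×10⁻³⁴ / (0.25)^2 = 3.5×10⁻³³
s = 5.1×10⁻¹² M

5.1×10⁻¹² M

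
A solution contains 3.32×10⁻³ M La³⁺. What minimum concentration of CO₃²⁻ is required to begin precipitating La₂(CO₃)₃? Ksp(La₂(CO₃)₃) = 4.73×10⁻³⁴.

3.50×10⁻¹⁰ M

Precipitation begins when Q = Ksp.
La₂(CO₃)₃(s) ⇌ 2 La³⁺(aq) + 3 CO₃²⁻(aq)
Ksp = [La³⁺]^2[CO₃²⁻]^3 = [CO₃²⁻]^3(3.32×10⁻³)^2
[CO₃²⁻]^3 = 4.73×10⁻³⁴ / (3.32×10⁻³)^2 = 4.29×10⁻²⁹
[CO₃²⁻] = 3.50×10⁻¹⁰ M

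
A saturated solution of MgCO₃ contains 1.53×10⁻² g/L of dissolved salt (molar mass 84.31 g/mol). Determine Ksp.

Ksp = 3.29×10⁻⁸

Molar solubility s = (1.53×10⁻² g/L) / (84.31 g/mol) = 1.8147×10⁻⁴ mol/L
MgCO₃(s) ⇌ Mg²⁺(aq) + CO₃²⁻(aq)
Let s be the molar solubility. Then [Mg²⁺] = s and [CO₃²⁻] = s.
Ksp = [Mg²⁺][CO₃²⁻] = s · s = s^2
Ksp = (1.8147×10⁻⁴)^2 = 3.29×10⁻⁸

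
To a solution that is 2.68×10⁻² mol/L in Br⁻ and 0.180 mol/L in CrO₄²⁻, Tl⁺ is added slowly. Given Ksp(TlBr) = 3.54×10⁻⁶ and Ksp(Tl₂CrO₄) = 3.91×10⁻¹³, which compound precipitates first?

Tl₂CrO₄

A salt starts to precipitate once the ion product Q reaches its Ksp.
For TlBr: [Tl⁺] = (Ksp/[Br⁻]) = 1.32×10⁻⁴ mol/L
For Tl₂CrO₄: [Tl⁺] = (Ksp/[CrO₄²⁻])^(1/2) = 1.47×10⁻⁶ mol/L
Tl₂CrO₄ requires the lower [Tl⁺], so it precipitates first.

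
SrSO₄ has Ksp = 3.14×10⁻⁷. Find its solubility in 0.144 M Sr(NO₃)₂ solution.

SrSO₄(s) ⇌ Sr²⁺(aq) + SO₄²⁻(aq)
The solution already contains Sr²⁺ at 0.144 M. Let s be the molar solubility of SrSO₄.
[Sr²⁺] ≈ 0.144 M (common ion dominates); [SO₄²⁻] = s.
Ksp = [Sr²⁺][SO₄²⁻] = (0.144)s
s = 3.14×10⁻⁷ / (0.144) = 2.18×10⁻⁶
s = 2.18×10⁻⁶ M

2.18×10⁻⁶ M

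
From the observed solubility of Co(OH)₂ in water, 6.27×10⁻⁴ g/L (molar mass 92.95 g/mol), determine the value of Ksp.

s = (6.27×10⁻⁴ g L⁻¹)/(92.95 g mol⁻¹) = 6.7456×10⁻⁶ M
Co(OH)₂(s) ⇌ Co²⁺(aq) + 2 OH⁻(aq)
With molar solubility s: [Co²⁺] = s, [OH⁻] = 2s.
Ksp = [Co²⁺][OH⁻]^2 = s · (2s)^2 = 4s^3
Ksp = 4 × (6.7456×10⁻⁶)^3 = 1.23×10⁻¹⁵

Ksp = 1.23×10⁻¹⁵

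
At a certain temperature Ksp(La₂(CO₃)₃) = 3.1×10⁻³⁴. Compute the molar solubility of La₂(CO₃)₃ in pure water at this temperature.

La₂(CO₃)₃(s) ⇌ 2 La³⁺(aq) + 3 CO₃²⁻(aq)
If s mol/L of La₂(CO₃)₃ dissolves, [La³⁺] = 2s and [CO₃²⁻] = 3s.
Ksp = [La³⁺]^2[CO₃²⁻]^3 = (2s)^2 · (3s)^3 = 108s^5
108s^5 = 3.1×10⁻³⁴  ⇒  s^5 = 2.9×10⁻³⁶
Taking the 5th root, s = 7.8×10⁻⁸ mol L⁻¹.

7.8×10⁻⁸ M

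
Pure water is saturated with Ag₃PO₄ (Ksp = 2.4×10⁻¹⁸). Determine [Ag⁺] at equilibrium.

5.2×10⁻⁵ M

Ag₃PO₄(s) ⇌ 3 Ag⁺(aq) + PO₄³⁻(aq)
If s mol/L of Ag₃PO₄ dissolves, [Ag⁺] = 3s and [PO₄³⁻] = s.
Ksp = [Ag⁺]^3[PO₄³⁻] = (3s)^3 · s = 27s^4 = 2.4×10⁻¹⁸
s = 1.7×10⁻⁵ mol L⁻¹
[Ag⁺] = 3s = 5.2×10⁻⁵ mol L⁻¹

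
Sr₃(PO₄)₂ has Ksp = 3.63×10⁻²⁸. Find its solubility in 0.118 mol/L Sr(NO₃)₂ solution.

Sr₃(PO₄)₂(s) ⇌ 3 Sr²⁺(aq) + 2 PO₄³⁻(aq)
Let s be the solubility of Sr₃(PO₄)₂ here. The common ion gives [Sr²⁺] ≈ 0.118 mol/L, and [PO₄³⁻] = 2s.
Ksp = [Sr²⁺]^3[PO₄³⁻]^2 = (0.118)^3(2s)^2
(2s)^2 = 3.63×10⁻²⁸ / (0.118)^3 = 2.21×10⁻²⁵
s = 2.35×10⁻¹³ mol/L

2.35×10⁻¹³ M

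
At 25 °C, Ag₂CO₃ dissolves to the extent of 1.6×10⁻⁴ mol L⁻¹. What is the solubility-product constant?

Ksp = 1.6×10⁻¹¹

Ag₂CO₃(s) ⇌ 2 Ag⁺(aq) + CO₃²⁻(aq)
If s mol/L of Ag₂CO₃ dissolves, [Ag⁺] = 2s and [CO₃²⁻] = s.
Ksp = [Ag⁺]^2[CO₃²⁻] = (2s)^2 · s = 4s^3
Ksp = 4 × (1.6×10⁻⁴)^3 = 1.6×10⁻¹¹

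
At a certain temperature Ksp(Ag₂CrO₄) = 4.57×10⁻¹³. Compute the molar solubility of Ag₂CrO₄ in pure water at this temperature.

Ag₂CrO₄(s) ⇌ 2 Ag⁺(aq) + CrO₄²⁻(aq)
If s mol/L of Ag₂CrO₄ dissolves, [Ag⁺] = 2s and [CrO₄²⁻] = s.
Ksp = [Ag⁺]^2[CrO₄²⁻] = (2s)^2 · s = 4s^3
4s^3 = 4.57×10⁻¹³  ⇒  s^3 = 1.14×10⁻¹³
Taking the 3rd root, s = 4.85×10⁻⁵ M.

4.85×10⁻⁵ M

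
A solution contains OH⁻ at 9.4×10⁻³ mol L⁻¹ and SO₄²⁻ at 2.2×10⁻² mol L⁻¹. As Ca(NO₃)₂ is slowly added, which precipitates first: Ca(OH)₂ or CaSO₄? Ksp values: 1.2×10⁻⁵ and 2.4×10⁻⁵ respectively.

A salt starts to precipitate once the ion product Q reaches its Ksp.
For Ca(OH)₂: [Ca²⁺] = (Ksp/[OH⁻]^2) = 0.14 mol L⁻¹
For CaSO₄: [Ca²⁺] = (Ksp/[SO₄²⁻]) = 1.1×10⁻³ mol L⁻¹
Since CaSO₄ needs less Ca²⁺ to reach saturation, it precipitates first.

CaSO₄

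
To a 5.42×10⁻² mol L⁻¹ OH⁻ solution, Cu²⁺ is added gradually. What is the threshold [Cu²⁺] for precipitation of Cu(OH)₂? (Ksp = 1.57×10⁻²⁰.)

Precipitation of each salt begins when its ion product equals Ksp.
Cu(OH)₂(s) ⇌ Cu²⁺(aq) + 2 OH⁻(aq)
Ksp = [Cu²⁺][OH⁻]^2 = [Cu²⁺](5.42×10⁻²)^2
[Cu²⁺] = 1.57×10⁻²⁰ / (5.42×10⁻²)^2 = 5.34×10⁻¹⁸
[Cu²⁺] = 5.34×10⁻¹⁸ mol L⁻¹

5.34×10⁻¹⁸ M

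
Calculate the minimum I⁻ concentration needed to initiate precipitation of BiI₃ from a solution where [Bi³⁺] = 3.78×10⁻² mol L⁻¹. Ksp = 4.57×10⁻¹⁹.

The threshold for precipitation is Q = Ksp.
BiI₃(s) ⇌ Bi³⁺(aq) + 3 I⁻(aq)
Ksp = [Bi³⁺][I⁻]^3 = [I⁻]^3(3.78×10⁻²)
[I⁻]^3 = 4.57×10⁻¹⁹ / (3.78×10⁻²) = 1.21×10⁻¹⁷
[I⁻] = 2.30×10⁻⁶ mol L⁻¹

2.30×10⁻⁶ M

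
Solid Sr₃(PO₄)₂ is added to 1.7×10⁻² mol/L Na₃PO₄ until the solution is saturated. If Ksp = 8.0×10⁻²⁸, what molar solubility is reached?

4.7×10⁻⁹ M

Sr₃(PO₄)₂(s) ⇌ 3 Sr²⁺(aq) + 2 PO₄³⁻(aq)
Let s be the solubility of Sr₃(PO₄)₂ here. The common ion gives [PO₄³⁻] ≈ 1.7×10⁻² mol/L, and [Sr²⁺] = 3s.
Ksp = [Sr²⁺]^3[PO₄³⁻]^2 = (3s)^3(1.7×10⁻²)^2
(3s)^3 = 8.0×10⁻²⁸ / (1.7×10⁻²)^2 = 2.8×10⁻²⁴
s = 4.7×10⁻⁹ mol/L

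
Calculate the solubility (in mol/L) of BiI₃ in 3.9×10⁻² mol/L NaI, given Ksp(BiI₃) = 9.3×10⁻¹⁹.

BiI₃(s) ⇌ Bi³⁺(aq) + 3 I⁻(aq)
With I⁻ already at 3.9×10⁻² mol/L and s small, take [I⁻] ≈ 3.9×10⁻² mol/L and [Bi³⁺] = s.
Ksp = [Bi³⁺][I⁻]^3 = s(3.9×10⁻²)^3
s = 9.3×10⁻¹⁹ / (3.9×10⁻²)^3 = 1.6×10⁻¹⁴
s = 1.6×10⁻¹⁴ mol/L

1.6×10⁻¹⁴ M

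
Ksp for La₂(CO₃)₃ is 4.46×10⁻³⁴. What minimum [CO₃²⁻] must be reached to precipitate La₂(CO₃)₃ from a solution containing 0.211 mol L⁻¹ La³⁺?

2.16×10⁻¹¹ M

A salt starts to precipitate once the ion product Q reaches its Ksp.
La₂(CO₃)₃(s) ⇌ 2 La³⁺(aq) + 3 CO₃²⁻(aq)
Ksp = [La³⁺]^2[CO₃²⁻]^3 = [CO₃²⁻]^3(0.211)^2
[CO₃²⁻]^3 = 4.46×10⁻³⁴ / (0.211)^2 = 1.00×10⁻³²
[CO₃²⁻] = 2.16×10⁻¹¹ mol L⁻¹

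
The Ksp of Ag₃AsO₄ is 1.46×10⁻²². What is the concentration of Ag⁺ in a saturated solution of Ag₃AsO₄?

Ag₃AsO₄(s) ⇌ 3 Ag⁺(aq) + AsO₄³⁻(aq)
Let s be the molar solubility. Then [Ag⁺] = 3s and [AsO₄³⁻] = s.
Ksp = [Ag⁺]^3[AsO₄³⁻] = (3s)^3 · s = 27s^4 = 1.46×10⁻²²
s = 1.52×10⁻⁶ mol/L
[Ag⁺] = 3s = 4.57×10⁻⁶ mol/L

4.57×10⁻⁶ M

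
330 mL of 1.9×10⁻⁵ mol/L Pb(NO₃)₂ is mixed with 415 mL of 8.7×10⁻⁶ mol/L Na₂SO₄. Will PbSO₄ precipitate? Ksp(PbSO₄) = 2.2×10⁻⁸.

No

The combined volume is 745 mL.
[Pb²⁺] = (1.9×10⁻⁵)(330)/745 = 8.4×10⁻⁶ mol/L
[SO₄²⁻] = (8.7×10⁻⁶)(415)/745 = 4.8×10⁻⁶ mol/L
Q = [Pb²⁺][SO₄²⁻] = 4.1×10⁻¹¹
Q = 4.1×10⁻¹¹ < Ksp = 2.2×10⁻⁸, so the solution is unsaturated and no precipitate forms.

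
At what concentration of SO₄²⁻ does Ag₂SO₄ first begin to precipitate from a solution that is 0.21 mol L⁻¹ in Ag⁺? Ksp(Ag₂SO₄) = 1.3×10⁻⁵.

Precipitation begins when Q = Ksp.
Ag₂SO₄(s) ⇌ 2 Ag⁺(aq) + SO₄²⁻(aq)
Ksp = [Ag⁺]^2[SO₄²⁻] = [SO₄²⁻](0.21)^2
[SO₄²⁻] = 1.3×10⁻⁵ / (0.21)^2 = 2.9×10⁻⁴
[SO₄²⁻] = 2.9×10⁻⁴ mol L⁻¹

2.9×10⁻⁴ M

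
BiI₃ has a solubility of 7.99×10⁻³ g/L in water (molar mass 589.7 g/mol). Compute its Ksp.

Ksp = 9.10×10⁻¹⁹

Molar solubility s = (7.99×10⁻³ g/L) / (589.7 g/mol) = 1.3549×10⁻⁵ mol/L
BiI₃(s) ⇌ Bi³⁺(aq) + 3 I⁻(aq)
If s mol/L of BiI₃ dissolves, [Bi³⁺] = s and [I⁻] = 3s.
Ksp = [Bi³⁺][I⁻]^3 = s · (3s)^3 = 27s^4
Ksp = 27 × (1.3549×10⁻⁵)^4 = 9.10×10⁻¹⁹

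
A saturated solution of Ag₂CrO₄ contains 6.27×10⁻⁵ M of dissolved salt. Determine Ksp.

Ag₂CrO₄(s) ⇌ 2 Ag⁺(aq) + CrO₄²⁻(aq)
If s mol/L of Ag₂CrO₄ dissolves, [Ag⁺] = 2s and [CrO₄²⁻] = s.
Ksp = [Ag⁺]^2[CrO₄²⁻] = (2s)^2 · s = 4s^3
Ksp = 4 × (6.27×10⁻⁵)^3 = 9.86×10⁻¹³

Ksp = 9.86×10⁻¹³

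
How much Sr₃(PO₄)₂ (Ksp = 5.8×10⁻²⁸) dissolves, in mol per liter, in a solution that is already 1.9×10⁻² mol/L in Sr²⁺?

4.6×10⁻¹² M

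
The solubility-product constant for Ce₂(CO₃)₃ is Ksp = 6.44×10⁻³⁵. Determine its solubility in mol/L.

5.69×10⁻⁸ M

Ce₂(CO₃)₃(s) ⇌ 2 Ce³⁺(aq) + 3 CO₃²⁻(aq)
Call the molar solubility s, so that [Ce³⁺] = 2s and [CO₃²⁻] = 3s.
Ksp = [Ce³⁺]^2[CO₃²⁻]^3 = (2s)^2 · (3s)^3 = 108s^5
108s^5 = 6.44×10⁻³⁵  ⇒  s^5 = 5.96×10⁻³⁷
s = (5.96×10⁻³⁷)^(1/5) = 5.69×10⁻⁸ M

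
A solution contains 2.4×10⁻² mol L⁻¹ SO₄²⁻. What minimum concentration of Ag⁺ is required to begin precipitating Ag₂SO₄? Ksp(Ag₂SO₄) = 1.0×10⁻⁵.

2.0×10⁻² M

Precipitation of each salt begins when its ion product equals Ksp.
Ag₂SO₄(s) ⇌ 2 Ag⁺(aq) + SO₄²⁻(aq)
Ksp = [Ag⁺]^2[SO₄²⁻] = [Ag⁺]^2(2.4×10⁻²)
[Ag⁺]^2 = 1.0×10⁻⁵ / (2.4×10⁻²) = 4.2×10⁻⁴
[Ag⁺] = 2.0×10⁻² mol L⁻¹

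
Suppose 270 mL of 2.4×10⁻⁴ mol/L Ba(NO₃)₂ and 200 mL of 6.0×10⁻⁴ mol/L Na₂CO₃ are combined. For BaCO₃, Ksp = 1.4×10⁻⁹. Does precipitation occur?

Yes

Total volume after mixing = 270 + 200 = 470 mL.
[Ba²⁺] = (2.4×10⁻⁴)(270)/470 = 1.4×10⁻⁴ mol/L
[CO₃²⁻] = (6.0×10⁻⁴)(200)/470 = 2.6×10⁻⁴ mol/L
Q = [Ba²⁺][CO₃²⁻] = 3.5×10⁻⁸
Q = 3.5×10⁻⁸ > Ksp = 1.4×10⁻⁹, so the solution is supersaturated and BaCO₃ precipitates.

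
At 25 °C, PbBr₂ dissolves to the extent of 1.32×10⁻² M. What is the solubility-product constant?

PbBr₂(s) ⇌ Pb²⁺(aq) + 2 Br⁻(aq)
Let s be the molar solubility. Then [Pb²⁺] = s and [Br⁻] = 2s.
Ksp = [Pb²⁺][Br⁻]^2 = s · (2s)^2 = 4s^3
Ksp = 4 × (1.32×10⁻²)^3 = 9.20×10⁻⁶

Ksp = 9.20×10⁻⁶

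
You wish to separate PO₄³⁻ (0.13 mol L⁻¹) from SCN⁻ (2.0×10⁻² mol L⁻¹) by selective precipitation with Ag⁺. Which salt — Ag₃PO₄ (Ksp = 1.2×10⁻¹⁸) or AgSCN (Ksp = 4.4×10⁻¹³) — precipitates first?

A salt starts to precipitate once the ion product Q reaches its Ksp.
For Ag₃PO₄: [Ag⁺] = (Ksp/[PO₄³⁻])^(1/3) = 2.1×10⁻⁶ mol L⁻¹
For AgSCN: [Ag⁺] = (Ksp/[SCN⁻]) = 2.2×10⁻¹¹ mol L⁻¹
The smaller threshold [Ag⁺] is reached first, so AgSCN precipitates first.

AgSCN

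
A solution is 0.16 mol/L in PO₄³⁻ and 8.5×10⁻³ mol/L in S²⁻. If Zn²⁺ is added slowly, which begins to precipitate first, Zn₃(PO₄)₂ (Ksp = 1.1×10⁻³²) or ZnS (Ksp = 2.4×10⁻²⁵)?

ZnS

Precipitation of each salt begins when its ion product equals Ksp.
For Zn₃(PO₄)₂: [Zn²⁺] = (Ksp/[PO₄³⁻]^2)^(1/3) = 7.5×10⁻¹¹ mol/L
For ZnS: [Zn²⁺] = (Ksp/[S²⁻]) = 2.8×10⁻²³ mol/L
Since ZnS needs less Zn²⁺ to reach saturation, it precipitates first.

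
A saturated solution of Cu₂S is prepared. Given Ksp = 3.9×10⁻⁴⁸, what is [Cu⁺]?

Cu₂S(s) ⇌ 2 Cu⁺(aq) + S²⁻(aq)
Call the molar solubility s, so that [Cu⁺] = 2s and [S²⁻] = s.
Ksp = [Cu⁺]^2[S²⁻] = (2s)^2 · s = 4s^3 = 3.9×10⁻⁴⁸
s = 9.9×10⁻¹⁷ M
[Cu⁺] = 2s = 2.0×10⁻¹⁶ M

2.0×10⁻¹⁶ M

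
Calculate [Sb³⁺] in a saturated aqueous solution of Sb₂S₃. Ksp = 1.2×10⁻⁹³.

2.0×10⁻¹⁹ M

Sb₂S₃(s) ⇌ 2 Sb³⁺(aq) + 3 S²⁻(aq)
If s mol/L of Sb₂S₃ dissolves, [Sb³⁺] = 2s and [S²⁻] = 3s.
Ksp = [Sb³⁺]^2[S²⁻]^3 = (2s)^2 · (3s)^3 = 108s^5 = 1.2×10⁻⁹³
s = 1.0×10⁻¹⁹ mol/L
[Sb³⁺] = 2s = 2.0×10⁻¹⁹ mol/L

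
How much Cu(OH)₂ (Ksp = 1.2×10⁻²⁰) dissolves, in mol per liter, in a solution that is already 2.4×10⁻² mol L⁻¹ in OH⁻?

2.1×10⁻¹⁷ M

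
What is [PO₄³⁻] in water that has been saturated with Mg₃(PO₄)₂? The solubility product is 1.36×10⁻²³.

2.09×10⁻⁵ M

Mg₃(PO₄)₂(s) ⇌ 3 Mg²⁺(aq) + 2 PO₄³⁻(aq)
Let s be the molar solubility. Then [Mg²⁺] = 3s and [PO₄³⁻] = 2s.
Ksp = [Mg²⁺]^3[PO₄³⁻]^2 = (3s)^3 · (2s)^2 = 108s^5 = 1.36×10⁻²³
s = 1.05×10⁻⁵ M
[PO₄³⁻] = 2s = 2.09×10⁻⁵ M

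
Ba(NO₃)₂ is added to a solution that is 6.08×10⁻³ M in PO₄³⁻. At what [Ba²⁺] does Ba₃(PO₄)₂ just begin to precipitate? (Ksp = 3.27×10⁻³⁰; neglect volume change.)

4.46×10⁻⁹ M

Precipitation of each salt begins when its ion product equals Ksp.
Ba₃(PO₄)₂(s) ⇌ 3 Ba²⁺(aq) + 2 PO₄³⁻(aq)
Ksp = [Ba²⁺]^3[PO₄³⁻]^2 = [Ba²⁺]^3(6.08×10⁻³)^2
[Ba²⁺]^3 = 3.27×10⁻³⁰ / (6.08×10⁻³)^2 = 8.85×10⁻²⁶
[Ba²⁺] = 4.46×10⁻⁹ M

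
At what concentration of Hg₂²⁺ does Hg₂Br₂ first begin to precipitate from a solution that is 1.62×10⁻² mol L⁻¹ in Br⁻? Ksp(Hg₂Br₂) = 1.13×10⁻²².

4.31×10⁻¹⁹ M

Each salt precipitates once Q = Ksp for that salt.
Hg₂Br₂(s) ⇌ Hg₂²⁺(aq) + 2 Br⁻(aq)
Ksp = [Hg₂²⁺][Br⁻]^2 = [Hg₂²⁺](1.62×10⁻²)^2
[Hg₂²⁺] = 1.13×10⁻²² / (1.62×10⁻²)^2 = 4.31×10⁻¹⁹
[Hg₂²⁺] = 4.31×10⁻¹⁹ mol L⁻¹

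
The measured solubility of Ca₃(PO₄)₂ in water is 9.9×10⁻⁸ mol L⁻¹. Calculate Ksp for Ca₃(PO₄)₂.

Ca₃(PO₄)₂(s) ⇌ 3 Ca²⁺(aq) + 2 PO₄³⁻(aq)
With molar solubility s: [Ca²⁺] = 3s, [PO₄³⁻] = 2s.
Ksp = [Ca²⁺]^3[PO₄³⁻]^2 = (3s)^3 · (2s)^2 = 108s^5
Ksp = 108 × (9.9×10⁻⁸)^5 = 1.0×10⁻³³

Ksp = 1.0×10⁻³³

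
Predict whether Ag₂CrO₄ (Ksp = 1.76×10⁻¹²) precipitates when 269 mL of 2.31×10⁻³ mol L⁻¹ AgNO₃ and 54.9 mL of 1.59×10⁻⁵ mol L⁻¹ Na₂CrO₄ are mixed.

Yes

Total volume after mixing = 269 + 54.9 = 323.9 mL.
[Ag⁺] = (2.31×10⁻³)(269)/323.9 = 1.92×10⁻³ mol L⁻¹
[CrO₄²⁻] = (1.59×10⁻⁵)(54.9)/323.9 = 2.69×10⁻⁶ mol L⁻¹
Q = [Ag⁺]^2[CrO₄²⁻] = 9.92×10⁻¹²
Since Q (9.92×10⁻¹²) exceeds Ksp (1.76×10⁻¹²), Ag₂CrO₄ will precipitate.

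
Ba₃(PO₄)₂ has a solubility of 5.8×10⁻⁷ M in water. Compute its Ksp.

Ksp = 7.1×10⁻³⁰

Ba₃(PO₄)₂(s) ⇌ 3 Ba²⁺(aq) + 2 PO₄³⁻(aq)
If s mol/L of Ba₃(PO₄)₂ dissolves, [Ba²⁺] = 3s and [PO₄³⁻] = 2s.
Ksp = [Ba²⁺]^3[PO₄³⁻]^2 = (3s)^3 · (2s)^2 = 108s^5
Ksp = 108 × (5.8×10⁻⁷)^5 = 7.1×10⁻³⁰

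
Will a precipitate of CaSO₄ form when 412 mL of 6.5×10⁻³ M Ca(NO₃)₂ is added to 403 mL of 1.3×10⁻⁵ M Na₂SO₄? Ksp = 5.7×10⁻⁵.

No

After mixing, V = 412 mL + 403 mL = 815 mL.
[Ca²⁺] = (6.5×10⁻³)(412)/815 = 3.3×10⁻³ M
[SO₄²⁻] = (1.3×10⁻⁵)(403)/815 = 6.4×10⁻⁶ M
Q = [Ca²⁺][SO₄²⁻] = 2.1×10⁻⁸
Q < Ksp (2.1×10⁻⁸ vs 5.7×10⁻⁵); the solution remains unsaturated and no precipitate forms.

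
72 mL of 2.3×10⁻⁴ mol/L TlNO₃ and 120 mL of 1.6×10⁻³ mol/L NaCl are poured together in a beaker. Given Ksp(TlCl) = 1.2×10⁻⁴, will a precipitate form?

No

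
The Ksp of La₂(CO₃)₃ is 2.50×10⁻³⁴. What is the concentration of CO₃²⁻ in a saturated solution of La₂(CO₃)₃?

La₂(CO₃)₃(s) ⇌ 2 La³⁺(aq) + 3 CO₃²⁻(aq)
If s mol/L of La₂(CO₃)₃ dissolves, [La³⁺] = 2s and [CO₃²⁻] = 3s.
Ksp = [La³⁺]^2[CO₃²⁻]^3 = (2s)^2 · (3s)^3 = 108s^5 = 2.50×10⁻³⁴
s = 7.46×10⁻⁸ M
[CO₃²⁻] = 3s = 2.24×10⁻⁷ M

2.24×10⁻⁷ M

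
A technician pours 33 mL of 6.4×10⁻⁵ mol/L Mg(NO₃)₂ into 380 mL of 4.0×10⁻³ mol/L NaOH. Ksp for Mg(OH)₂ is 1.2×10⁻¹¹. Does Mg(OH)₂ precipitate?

Yes

Total volume after mixing = 33 + 380 = 413 mL.
[Mg²⁺] = (6.4×10⁻⁵)(33)/413 = 5.1×10⁻⁶ mol/L
[OH⁻] = (4.0×10⁻³)(380)/413 = 3.7×10⁻³ mol/L
Q = [Mg²⁺][OH⁻]^2 = 6.9×10⁻¹¹
Since Q (6.9×10⁻¹¹) exceeds Ksp (1.2×10⁻¹¹), Mg(OH)₂ will precipitate.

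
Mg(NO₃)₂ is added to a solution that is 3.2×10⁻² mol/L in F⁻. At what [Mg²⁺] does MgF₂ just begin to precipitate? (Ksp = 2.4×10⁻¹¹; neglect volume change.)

2.3×10⁻⁸ M

Precipitation begins when Q = Ksp.
MgF₂(s) ⇌ Mg²⁺(aq) + 2 F⁻(aq)
Ksp = [Mg²⁺][F⁻]^2 = [Mg²⁺](3.2×10⁻²)^2
[Mg²⁺] = 2.4×10⁻¹¹ / (3.2×10⁻²)^2 = 2.3×10⁻⁸
[Mg²⁺] = 2.3×10⁻⁸ mol/L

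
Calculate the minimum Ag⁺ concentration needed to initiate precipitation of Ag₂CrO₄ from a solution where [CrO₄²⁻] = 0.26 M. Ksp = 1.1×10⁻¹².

2.1×10⁻⁶ M

A salt starts to precipitate once the ion product Q reaches its Ksp.
Ag₂CrO₄(s) ⇌ 2 Ag⁺(aq) + CrO₄²⁻(aq)
Ksp = [Ag⁺]^2[CrO₄²⁻] = [Ag⁺]^2(0.26)
[Ag⁺]^2 = 1.1×10⁻¹² / (0.26) = 4.2×10⁻¹²
[Ag⁺] = 2.1×10⁻⁶ M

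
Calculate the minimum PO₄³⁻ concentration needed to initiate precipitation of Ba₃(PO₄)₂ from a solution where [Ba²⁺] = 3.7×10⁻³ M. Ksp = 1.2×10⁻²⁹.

1.5×10⁻¹¹ M

Each salt precipitates once Q = Ksp for that salt.
Ba₃(PO₄)₂(s) ⇌ 3 Ba²⁺(aq) + 2 PO₄³⁻(aq)
Ksp = [Ba²⁺]^3[PO₄³⁻]^2 = [PO₄³⁻]^2(3.7×10⁻³)^3
[PO₄³⁻]^2 = 1.2×10⁻²⁹ / (3.7×10⁻³)^3 = 2.4×10⁻²²
[PO₄³⁻] = 1.5×10⁻¹¹ M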